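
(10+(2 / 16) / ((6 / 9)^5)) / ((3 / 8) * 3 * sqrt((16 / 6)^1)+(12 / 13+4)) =72878 / 28205 - 1421121 * sqrt(6) / 3610240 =1.62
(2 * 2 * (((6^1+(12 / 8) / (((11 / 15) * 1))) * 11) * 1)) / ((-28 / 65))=-11505 / 14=-821.79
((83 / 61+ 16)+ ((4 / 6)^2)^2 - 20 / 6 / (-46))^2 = 4014412960000 / 12914731449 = 310.84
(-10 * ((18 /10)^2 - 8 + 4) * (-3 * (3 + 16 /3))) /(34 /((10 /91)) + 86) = -950 /1977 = -0.48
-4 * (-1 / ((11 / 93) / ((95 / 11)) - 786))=-35340 / 6944189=-0.01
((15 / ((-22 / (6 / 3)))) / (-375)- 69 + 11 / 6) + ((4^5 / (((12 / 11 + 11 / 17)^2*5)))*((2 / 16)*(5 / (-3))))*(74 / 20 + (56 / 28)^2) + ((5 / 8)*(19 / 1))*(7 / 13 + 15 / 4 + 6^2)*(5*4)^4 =889390924666507 / 11618750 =76547900.99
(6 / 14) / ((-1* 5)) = -3 / 35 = -0.09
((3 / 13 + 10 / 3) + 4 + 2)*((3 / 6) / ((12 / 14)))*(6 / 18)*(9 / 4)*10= 13055 / 312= 41.84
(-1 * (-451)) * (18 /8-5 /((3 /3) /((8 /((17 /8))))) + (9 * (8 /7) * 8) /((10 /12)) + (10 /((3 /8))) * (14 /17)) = 46962.68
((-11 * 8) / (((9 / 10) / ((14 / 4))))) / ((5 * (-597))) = 616 / 5373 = 0.11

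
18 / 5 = 3.60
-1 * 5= -5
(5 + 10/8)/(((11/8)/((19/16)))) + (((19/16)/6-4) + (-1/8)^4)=215713/135168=1.60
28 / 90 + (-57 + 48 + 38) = 1319 / 45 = 29.31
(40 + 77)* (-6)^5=-909792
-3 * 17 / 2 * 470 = -11985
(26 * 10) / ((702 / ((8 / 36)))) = 20 / 243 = 0.08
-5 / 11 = -0.45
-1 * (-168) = 168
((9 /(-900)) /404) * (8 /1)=-1 /5050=-0.00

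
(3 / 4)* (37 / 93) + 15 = 1897 / 124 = 15.30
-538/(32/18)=-2421/8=-302.62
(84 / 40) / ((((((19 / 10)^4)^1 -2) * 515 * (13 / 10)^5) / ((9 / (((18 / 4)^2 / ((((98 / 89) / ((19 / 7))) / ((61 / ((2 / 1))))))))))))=768320000000 / 1305590175556788927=0.00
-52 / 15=-3.47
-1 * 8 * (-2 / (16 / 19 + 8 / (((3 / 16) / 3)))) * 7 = 133 / 153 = 0.87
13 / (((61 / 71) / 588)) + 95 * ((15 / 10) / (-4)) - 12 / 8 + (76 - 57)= 8878.99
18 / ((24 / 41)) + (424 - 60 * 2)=1339 / 4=334.75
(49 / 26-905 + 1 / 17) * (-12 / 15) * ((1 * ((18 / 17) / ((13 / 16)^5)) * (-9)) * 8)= -1084856092065792 / 6974739005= -155540.74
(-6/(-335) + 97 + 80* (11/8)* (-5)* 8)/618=-1441499/207030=-6.96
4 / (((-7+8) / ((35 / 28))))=5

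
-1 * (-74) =74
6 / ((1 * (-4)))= -3 / 2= -1.50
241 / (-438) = -241 / 438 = -0.55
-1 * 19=-19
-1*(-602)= 602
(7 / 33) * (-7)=-49 / 33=-1.48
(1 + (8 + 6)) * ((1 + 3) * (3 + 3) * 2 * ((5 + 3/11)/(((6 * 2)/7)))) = 24360/11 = 2214.55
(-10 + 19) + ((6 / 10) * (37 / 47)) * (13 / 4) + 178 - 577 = -365157 / 940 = -388.46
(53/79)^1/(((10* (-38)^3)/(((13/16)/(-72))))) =689/49937909760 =0.00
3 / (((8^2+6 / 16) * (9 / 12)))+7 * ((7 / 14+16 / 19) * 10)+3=949238 / 9785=97.01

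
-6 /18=-1 /3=-0.33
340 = 340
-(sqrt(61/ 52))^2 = -61/ 52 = -1.17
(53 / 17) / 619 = 53 / 10523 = 0.01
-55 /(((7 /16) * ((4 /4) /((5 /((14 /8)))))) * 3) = -17600 /147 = -119.73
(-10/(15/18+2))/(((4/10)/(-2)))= 300/17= 17.65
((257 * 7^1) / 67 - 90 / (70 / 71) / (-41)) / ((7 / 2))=8.31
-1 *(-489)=489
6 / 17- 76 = -1286 / 17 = -75.65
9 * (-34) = -306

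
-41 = -41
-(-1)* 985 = 985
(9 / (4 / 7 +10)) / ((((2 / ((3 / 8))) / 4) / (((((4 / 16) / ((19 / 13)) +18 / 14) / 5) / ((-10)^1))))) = -837 / 44992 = -0.02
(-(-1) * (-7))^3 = -343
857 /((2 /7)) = 2999.50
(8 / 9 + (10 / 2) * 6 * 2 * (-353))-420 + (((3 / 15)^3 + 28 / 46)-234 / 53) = -29625690029 / 1371375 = -21602.91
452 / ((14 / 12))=2712 / 7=387.43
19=19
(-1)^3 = -1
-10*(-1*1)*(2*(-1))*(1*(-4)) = 80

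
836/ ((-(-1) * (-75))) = -836/ 75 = -11.15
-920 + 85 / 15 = -2743 / 3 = -914.33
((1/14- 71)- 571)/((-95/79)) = 37367/70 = 533.81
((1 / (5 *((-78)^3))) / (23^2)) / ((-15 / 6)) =1 / 3137975100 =0.00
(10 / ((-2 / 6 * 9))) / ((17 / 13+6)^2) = -338 / 5415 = -0.06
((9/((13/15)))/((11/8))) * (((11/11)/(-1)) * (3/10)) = -324/143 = -2.27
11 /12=0.92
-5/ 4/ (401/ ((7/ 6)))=-35/ 9624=-0.00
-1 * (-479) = 479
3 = 3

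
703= 703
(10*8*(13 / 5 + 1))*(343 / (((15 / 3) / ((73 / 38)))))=3605616 / 95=37953.85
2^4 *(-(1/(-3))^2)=-16/9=-1.78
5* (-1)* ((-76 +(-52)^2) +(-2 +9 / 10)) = -26269 / 2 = -13134.50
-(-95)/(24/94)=4465/12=372.08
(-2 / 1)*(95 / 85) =-38 / 17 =-2.24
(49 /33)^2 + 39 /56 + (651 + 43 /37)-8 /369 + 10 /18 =60651089243 /92512728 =655.60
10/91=0.11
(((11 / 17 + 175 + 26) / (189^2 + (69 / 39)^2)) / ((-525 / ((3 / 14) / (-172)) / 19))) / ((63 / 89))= 244912603 / 681196454133300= 0.00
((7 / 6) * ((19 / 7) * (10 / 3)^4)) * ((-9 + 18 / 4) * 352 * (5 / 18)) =-41800000 / 243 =-172016.46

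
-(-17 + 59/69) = 1114/69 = 16.14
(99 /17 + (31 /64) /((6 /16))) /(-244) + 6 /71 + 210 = 1484711519 /7068192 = 210.06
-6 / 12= -1 / 2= -0.50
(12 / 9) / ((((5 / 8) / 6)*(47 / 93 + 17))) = 1488 / 2035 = 0.73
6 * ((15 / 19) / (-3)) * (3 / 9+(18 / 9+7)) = -280 / 19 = -14.74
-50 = -50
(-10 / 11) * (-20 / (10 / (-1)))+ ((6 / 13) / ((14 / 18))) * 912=539908 / 1001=539.37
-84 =-84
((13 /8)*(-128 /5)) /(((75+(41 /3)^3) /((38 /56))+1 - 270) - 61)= -2808 /239105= -0.01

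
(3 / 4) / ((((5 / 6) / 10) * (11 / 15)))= 135 / 11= 12.27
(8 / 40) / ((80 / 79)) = 79 / 400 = 0.20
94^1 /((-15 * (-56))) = 47 /420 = 0.11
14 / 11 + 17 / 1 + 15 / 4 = 969 / 44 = 22.02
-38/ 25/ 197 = -38/ 4925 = -0.01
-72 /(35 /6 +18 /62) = -13392 /1139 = -11.76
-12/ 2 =-6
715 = 715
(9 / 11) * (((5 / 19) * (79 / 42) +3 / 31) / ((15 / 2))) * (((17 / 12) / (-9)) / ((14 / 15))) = -248863 / 22857912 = -0.01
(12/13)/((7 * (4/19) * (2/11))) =627/182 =3.45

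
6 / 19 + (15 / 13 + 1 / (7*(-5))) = 12458 / 8645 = 1.44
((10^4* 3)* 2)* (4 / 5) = 48000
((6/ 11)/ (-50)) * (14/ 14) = -0.01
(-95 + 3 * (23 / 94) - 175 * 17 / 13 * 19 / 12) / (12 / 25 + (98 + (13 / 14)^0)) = -83695825 / 18234684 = -4.59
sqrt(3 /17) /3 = sqrt(51) /51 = 0.14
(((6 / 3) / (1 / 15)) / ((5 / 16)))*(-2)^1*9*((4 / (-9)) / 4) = 192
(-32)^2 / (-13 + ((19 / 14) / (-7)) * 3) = -100352 / 1331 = -75.40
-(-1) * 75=75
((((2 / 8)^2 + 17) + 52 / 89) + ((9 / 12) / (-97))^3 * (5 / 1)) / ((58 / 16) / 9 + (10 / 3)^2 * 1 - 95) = -825644045277 / 3906087110936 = -0.21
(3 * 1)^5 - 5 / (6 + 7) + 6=3232 / 13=248.62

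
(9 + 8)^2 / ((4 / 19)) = 5491 / 4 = 1372.75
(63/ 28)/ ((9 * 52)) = 1/ 208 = 0.00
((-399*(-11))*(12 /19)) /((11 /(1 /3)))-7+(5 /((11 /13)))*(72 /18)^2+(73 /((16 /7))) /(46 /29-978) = 854753663 /4983616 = 171.51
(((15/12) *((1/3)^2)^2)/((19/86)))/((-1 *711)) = -215/2188458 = -0.00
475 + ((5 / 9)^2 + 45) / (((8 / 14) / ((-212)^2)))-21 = 288689614 / 81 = 3564069.31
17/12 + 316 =317.42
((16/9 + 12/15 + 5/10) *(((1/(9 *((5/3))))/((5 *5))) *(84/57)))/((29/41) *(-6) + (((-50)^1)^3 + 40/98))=-3895451/40259711930625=-0.00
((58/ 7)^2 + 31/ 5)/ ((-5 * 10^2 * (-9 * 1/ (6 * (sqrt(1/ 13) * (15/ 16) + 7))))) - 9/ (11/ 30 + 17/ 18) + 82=18339 * sqrt(13)/ 2548000 + 39149417/ 516250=75.86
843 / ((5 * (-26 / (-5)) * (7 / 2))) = 843 / 91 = 9.26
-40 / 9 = -4.44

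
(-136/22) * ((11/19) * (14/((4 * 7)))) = -34/19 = -1.79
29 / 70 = 0.41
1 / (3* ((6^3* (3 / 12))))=1 / 162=0.01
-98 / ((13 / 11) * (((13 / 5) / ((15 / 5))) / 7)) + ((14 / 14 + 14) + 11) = -108796 / 169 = -643.76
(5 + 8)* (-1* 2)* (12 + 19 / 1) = -806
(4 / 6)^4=16 / 81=0.20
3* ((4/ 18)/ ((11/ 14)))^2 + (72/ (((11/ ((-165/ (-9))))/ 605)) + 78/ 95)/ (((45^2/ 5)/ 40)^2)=5936563408/ 8379855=708.43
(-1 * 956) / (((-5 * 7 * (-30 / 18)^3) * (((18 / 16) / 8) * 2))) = -91776 / 4375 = -20.98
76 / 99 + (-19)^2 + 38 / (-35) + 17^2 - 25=2164523 / 3465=624.68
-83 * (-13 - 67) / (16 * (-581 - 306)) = -415 / 887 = -0.47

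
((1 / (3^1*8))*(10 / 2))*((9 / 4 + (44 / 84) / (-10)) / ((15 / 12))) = 923 / 2520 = 0.37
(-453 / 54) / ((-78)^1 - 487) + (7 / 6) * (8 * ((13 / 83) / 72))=44507 / 1266165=0.04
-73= -73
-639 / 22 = -29.05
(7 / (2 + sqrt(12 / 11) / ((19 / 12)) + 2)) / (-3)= -27797 / 46356 + 133*sqrt(33) / 7726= -0.50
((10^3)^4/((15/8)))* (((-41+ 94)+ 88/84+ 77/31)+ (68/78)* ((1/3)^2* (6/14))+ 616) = 27321529600000000000/76167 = 358705602163666.68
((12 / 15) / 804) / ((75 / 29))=29 / 75375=0.00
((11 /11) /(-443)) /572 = -1 /253396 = -0.00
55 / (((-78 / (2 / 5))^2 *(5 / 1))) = 11 / 38025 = 0.00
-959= -959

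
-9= -9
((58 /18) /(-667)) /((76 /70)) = -35 /7866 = -0.00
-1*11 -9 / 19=-11.47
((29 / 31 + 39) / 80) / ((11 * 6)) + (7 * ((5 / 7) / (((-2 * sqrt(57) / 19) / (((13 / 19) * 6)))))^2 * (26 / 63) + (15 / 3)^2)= 1634036763 / 25397680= 64.34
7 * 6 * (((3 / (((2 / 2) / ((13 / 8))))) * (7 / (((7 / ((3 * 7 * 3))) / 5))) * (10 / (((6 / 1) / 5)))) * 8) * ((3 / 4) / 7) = 921375 / 2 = 460687.50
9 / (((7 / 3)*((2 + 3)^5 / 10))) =54 / 4375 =0.01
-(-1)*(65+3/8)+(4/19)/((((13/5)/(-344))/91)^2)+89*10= 4638916417/152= 30519186.95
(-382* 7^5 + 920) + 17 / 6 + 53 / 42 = -134806348 / 21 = -6419349.90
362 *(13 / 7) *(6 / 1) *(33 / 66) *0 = 0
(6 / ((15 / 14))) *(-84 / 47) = -2352 / 235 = -10.01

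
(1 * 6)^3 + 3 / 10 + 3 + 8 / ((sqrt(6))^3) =2 * sqrt(6) / 9 + 2193 / 10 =219.84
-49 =-49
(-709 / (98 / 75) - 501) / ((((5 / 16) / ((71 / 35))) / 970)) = -11269666416 / 1715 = -6571234.06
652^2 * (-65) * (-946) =26139644960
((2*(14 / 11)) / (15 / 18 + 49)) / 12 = 14 / 3289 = 0.00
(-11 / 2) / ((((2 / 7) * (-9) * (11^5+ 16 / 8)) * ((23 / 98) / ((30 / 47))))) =18865 / 522294879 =0.00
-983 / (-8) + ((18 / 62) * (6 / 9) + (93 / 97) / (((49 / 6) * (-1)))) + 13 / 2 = 152589765 / 1178744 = 129.45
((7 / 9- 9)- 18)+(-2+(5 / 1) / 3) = -239 / 9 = -26.56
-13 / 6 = -2.17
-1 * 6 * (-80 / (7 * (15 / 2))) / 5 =64 / 35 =1.83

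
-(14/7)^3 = -8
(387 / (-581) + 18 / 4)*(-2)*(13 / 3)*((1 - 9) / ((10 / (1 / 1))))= 15444 / 581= 26.58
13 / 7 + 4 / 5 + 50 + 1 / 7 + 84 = 684 / 5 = 136.80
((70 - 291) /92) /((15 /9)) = -1.44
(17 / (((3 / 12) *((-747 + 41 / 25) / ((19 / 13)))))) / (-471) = 16150 / 57047991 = 0.00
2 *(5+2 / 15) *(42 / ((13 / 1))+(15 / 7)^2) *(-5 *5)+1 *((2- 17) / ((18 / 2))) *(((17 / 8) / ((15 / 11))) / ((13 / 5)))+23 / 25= -328890929 / 163800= -2007.88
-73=-73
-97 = -97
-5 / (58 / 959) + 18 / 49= -233911 / 2842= -82.31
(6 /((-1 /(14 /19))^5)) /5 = -3226944 /12380495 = -0.26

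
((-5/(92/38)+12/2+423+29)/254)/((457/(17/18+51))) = 6536585/32037528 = 0.20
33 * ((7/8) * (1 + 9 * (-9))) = -2310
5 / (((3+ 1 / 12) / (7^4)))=144060 / 37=3893.51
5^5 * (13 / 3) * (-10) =-406250 / 3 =-135416.67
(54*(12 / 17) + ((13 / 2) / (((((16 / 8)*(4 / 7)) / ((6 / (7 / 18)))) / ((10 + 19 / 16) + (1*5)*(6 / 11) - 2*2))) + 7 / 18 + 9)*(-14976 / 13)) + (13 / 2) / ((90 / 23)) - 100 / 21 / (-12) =-1013040.37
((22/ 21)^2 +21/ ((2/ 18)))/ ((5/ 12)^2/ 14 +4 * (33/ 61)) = 163642016/ 1873459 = 87.35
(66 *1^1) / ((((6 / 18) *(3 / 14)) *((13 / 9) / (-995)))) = -636493.85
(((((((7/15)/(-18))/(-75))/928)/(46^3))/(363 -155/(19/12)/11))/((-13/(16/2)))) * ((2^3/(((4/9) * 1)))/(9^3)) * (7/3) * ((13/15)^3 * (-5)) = 1730729/1387744012711934100000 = 0.00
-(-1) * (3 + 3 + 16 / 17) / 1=118 / 17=6.94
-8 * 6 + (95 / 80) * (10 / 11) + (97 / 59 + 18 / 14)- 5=-1780517 / 36344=-48.99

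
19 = 19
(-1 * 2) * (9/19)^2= -162/361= -0.45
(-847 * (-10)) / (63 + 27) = 847 / 9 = 94.11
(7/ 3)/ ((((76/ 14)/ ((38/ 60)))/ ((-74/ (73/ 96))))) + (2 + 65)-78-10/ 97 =-3993091/ 106215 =-37.59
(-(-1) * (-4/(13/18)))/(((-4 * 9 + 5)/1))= 72/403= 0.18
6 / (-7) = -0.86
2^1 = 2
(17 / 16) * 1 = 1.06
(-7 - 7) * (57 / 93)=-266 / 31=-8.58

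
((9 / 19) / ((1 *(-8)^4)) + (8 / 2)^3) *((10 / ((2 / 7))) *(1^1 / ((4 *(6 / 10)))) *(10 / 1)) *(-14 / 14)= -4358151875 / 466944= -9333.35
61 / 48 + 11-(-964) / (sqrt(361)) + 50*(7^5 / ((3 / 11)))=2810187863 / 912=3081346.34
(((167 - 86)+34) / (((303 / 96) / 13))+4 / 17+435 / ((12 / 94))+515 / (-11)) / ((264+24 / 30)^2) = 3621186075 / 66216915424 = 0.05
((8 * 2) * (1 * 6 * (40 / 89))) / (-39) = -1280 / 1157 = -1.11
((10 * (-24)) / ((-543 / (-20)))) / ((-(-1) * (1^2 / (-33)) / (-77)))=-4065600 / 181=-22461.88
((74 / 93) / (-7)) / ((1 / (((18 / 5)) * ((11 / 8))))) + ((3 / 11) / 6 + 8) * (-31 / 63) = -161894 / 35805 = -4.52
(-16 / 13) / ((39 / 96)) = -512 / 169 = -3.03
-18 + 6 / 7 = -120 / 7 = -17.14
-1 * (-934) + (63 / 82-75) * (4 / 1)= 26120 / 41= 637.07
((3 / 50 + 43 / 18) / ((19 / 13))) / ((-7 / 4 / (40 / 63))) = -12064 / 19845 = -0.61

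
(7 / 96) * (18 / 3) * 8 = 7 / 2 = 3.50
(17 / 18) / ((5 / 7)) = 119 / 90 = 1.32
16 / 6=8 / 3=2.67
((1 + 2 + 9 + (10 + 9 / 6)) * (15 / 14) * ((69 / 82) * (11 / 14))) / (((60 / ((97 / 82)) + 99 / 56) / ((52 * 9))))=4048528770 / 27276767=148.42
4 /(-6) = -2 /3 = -0.67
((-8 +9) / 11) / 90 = 1 / 990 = 0.00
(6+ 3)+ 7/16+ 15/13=2203/208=10.59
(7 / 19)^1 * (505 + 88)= 4151 / 19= 218.47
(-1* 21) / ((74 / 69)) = -1449 / 74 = -19.58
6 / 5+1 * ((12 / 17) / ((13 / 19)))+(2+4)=9096 / 1105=8.23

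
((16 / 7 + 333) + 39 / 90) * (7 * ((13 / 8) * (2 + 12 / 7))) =11914669 / 840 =14184.13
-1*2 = -2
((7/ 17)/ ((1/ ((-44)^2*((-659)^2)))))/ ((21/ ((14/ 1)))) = 11770752224/ 51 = 230799063.22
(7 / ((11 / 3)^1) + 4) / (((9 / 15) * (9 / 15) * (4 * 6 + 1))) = 0.66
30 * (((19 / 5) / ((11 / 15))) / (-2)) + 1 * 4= -811 / 11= -73.73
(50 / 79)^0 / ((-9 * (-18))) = 1 / 162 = 0.01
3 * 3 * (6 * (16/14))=432/7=61.71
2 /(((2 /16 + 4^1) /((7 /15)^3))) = 5488 /111375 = 0.05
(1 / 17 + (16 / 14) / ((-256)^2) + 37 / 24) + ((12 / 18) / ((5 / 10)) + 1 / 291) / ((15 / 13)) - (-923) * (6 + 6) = 47142463100381 / 4255211520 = 11078.76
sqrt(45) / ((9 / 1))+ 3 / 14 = 0.96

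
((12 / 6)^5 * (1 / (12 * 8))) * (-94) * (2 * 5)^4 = -940000 / 3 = -313333.33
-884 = -884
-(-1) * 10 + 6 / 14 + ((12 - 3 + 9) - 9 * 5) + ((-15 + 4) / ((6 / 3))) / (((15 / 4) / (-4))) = -1124 / 105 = -10.70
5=5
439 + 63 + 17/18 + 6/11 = 99691/198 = 503.49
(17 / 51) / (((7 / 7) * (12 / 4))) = 1 / 9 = 0.11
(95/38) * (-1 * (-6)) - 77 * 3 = -216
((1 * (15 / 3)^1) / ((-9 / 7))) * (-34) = 1190 / 9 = 132.22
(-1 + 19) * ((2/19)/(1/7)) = 13.26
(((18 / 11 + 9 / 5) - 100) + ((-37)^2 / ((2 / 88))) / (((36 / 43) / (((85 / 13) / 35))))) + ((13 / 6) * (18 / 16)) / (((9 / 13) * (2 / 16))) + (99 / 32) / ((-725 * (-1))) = 2794979844131 / 209008800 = 13372.55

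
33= 33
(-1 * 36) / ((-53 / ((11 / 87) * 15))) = 1980 / 1537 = 1.29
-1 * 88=-88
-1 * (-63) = 63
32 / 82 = 16 / 41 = 0.39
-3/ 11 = -0.27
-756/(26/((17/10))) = -3213/65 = -49.43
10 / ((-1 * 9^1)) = -1.11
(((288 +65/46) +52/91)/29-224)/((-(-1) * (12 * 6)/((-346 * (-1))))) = -345712301/336168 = -1028.39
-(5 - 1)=-4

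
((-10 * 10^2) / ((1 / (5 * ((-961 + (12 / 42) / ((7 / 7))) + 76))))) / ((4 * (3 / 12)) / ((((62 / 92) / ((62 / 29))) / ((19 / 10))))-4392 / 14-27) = -4489925000 / 339707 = -13217.05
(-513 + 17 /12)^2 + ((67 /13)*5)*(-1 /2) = 489911053 /1872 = 261704.62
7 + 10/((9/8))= 143/9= 15.89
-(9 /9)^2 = -1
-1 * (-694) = 694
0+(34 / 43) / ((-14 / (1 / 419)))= -17 / 126119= -0.00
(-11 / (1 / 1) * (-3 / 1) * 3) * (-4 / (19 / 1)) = -396 / 19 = -20.84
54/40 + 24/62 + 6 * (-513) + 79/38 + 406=-31431207/11780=-2668.18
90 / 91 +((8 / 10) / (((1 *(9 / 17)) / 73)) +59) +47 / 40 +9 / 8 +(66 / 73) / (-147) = 144464261 / 837018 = 172.59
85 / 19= 4.47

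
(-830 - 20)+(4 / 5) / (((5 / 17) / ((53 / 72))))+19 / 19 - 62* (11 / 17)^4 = -32242429529 / 37584450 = -857.87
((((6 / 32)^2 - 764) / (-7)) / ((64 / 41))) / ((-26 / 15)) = -120278625 / 2981888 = -40.34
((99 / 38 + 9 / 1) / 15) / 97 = 0.01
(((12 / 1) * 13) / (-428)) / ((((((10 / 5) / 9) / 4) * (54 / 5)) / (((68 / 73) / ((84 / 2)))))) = -2210 / 164031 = -0.01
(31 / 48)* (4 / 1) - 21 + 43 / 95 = -20479 / 1140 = -17.96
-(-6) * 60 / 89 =360 / 89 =4.04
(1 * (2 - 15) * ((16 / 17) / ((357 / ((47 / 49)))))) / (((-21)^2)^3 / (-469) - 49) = 327496 / 1822289210133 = 0.00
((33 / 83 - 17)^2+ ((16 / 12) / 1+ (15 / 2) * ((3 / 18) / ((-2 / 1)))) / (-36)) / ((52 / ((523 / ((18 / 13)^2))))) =11153886389737 / 7713916416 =1445.94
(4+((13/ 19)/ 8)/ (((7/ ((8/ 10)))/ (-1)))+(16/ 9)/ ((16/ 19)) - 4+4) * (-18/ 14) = -73033/ 9310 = -7.84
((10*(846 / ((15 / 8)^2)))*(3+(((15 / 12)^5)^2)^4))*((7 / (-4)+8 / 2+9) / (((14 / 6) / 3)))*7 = 34638270438281196697229856345471 / 18889465931478580854784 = 1833734768.57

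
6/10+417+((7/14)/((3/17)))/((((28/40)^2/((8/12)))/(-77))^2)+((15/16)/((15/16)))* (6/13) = 2710051202/85995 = 31514.06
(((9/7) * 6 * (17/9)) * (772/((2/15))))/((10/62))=3661596/7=523085.14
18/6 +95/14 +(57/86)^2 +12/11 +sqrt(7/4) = sqrt(7)/2 +6444323/569492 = 12.64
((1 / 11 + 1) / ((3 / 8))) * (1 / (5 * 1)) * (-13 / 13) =-32 / 55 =-0.58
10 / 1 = 10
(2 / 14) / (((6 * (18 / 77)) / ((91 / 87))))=1001 / 9396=0.11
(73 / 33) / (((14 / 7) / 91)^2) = 604513 / 132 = 4579.64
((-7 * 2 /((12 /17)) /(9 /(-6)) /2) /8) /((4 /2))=119 /288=0.41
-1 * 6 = -6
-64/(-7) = 64/7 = 9.14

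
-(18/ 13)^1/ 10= -9/ 65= -0.14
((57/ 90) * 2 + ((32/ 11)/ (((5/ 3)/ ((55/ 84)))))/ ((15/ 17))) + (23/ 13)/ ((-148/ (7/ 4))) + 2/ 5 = 2376551/ 808080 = 2.94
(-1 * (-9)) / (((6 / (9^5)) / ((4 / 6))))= 59049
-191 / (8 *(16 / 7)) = -1337 / 128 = -10.45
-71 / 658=-0.11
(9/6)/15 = 1/10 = 0.10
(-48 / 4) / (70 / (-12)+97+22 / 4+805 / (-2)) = 72 / 1835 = 0.04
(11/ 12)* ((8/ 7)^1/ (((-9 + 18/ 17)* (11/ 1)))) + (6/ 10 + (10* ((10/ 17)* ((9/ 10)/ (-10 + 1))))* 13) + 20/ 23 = -6860953/ 1108485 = -6.19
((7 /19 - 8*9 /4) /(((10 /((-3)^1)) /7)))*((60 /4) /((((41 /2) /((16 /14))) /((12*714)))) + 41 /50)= 20668381167 /77900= 265319.40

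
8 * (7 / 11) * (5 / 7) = 40 / 11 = 3.64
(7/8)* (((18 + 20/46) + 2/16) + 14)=41937/1472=28.49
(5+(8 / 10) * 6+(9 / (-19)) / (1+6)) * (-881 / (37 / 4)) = -22807328 / 24605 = -926.94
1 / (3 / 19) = 19 / 3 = 6.33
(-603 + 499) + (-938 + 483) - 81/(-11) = -6068/11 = -551.64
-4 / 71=-0.06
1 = 1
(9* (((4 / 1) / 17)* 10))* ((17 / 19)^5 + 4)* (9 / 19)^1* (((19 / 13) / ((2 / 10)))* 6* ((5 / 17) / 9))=611509662000 / 9302703943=65.73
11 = 11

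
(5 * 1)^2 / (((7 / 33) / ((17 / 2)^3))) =4053225 / 56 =72379.02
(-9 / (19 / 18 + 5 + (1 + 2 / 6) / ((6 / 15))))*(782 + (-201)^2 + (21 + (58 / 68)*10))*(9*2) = -2042987508 / 2873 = -711099.03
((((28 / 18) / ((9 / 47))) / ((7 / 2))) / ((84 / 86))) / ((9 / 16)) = 64672 / 15309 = 4.22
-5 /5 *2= -2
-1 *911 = -911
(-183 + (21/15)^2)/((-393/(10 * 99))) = 298716/655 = 456.05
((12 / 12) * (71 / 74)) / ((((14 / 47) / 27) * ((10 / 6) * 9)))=30033 / 5180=5.80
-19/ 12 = -1.58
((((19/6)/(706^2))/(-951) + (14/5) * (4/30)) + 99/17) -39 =-39650208984203/1208732221800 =-32.80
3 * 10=30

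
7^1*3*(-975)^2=19963125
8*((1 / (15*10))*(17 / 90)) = 34 / 3375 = 0.01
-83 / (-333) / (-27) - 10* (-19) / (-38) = -45038 / 8991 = -5.01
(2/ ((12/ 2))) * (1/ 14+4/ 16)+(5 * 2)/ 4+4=185/ 28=6.61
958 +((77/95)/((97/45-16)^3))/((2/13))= 1257518276149/1312652278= 958.00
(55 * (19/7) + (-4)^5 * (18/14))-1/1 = -8178/7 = -1168.29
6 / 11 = 0.55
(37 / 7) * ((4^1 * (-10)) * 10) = -14800 / 7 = -2114.29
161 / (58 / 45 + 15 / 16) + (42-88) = 6026 / 229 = 26.31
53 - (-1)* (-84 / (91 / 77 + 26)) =14923 / 299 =49.91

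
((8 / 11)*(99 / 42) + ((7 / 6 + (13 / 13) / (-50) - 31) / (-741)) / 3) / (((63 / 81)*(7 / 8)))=16130984 / 6354075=2.54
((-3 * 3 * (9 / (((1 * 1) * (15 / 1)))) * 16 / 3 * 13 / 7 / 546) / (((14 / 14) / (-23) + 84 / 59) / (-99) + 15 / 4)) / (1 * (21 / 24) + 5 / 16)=-206350848 / 9345624715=-0.02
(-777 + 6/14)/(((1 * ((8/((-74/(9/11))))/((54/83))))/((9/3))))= 9956034/581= 17136.03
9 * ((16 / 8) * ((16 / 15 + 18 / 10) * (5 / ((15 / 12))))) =1032 / 5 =206.40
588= 588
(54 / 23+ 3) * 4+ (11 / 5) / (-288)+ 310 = 10975427 / 33120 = 331.38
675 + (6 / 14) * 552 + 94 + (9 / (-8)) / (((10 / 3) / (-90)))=58013 / 56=1035.95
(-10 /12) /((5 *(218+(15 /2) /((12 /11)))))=-4 /5397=-0.00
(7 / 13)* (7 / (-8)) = -49 / 104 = -0.47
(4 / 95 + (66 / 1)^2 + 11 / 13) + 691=6234142 / 1235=5047.89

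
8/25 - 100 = -2492/25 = -99.68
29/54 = 0.54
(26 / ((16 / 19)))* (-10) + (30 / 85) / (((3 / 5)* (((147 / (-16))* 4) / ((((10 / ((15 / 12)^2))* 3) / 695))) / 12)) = -308.76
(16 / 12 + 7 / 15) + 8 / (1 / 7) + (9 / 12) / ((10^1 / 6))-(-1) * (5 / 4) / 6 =1403 / 24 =58.46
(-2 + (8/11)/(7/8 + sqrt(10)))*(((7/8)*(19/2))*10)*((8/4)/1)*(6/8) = -4472125/17336 + 21280*sqrt(10)/2167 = -226.91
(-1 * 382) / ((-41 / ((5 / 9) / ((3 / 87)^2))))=1606310 / 369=4353.14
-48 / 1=-48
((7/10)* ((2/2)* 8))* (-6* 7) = -1176/5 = -235.20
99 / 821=0.12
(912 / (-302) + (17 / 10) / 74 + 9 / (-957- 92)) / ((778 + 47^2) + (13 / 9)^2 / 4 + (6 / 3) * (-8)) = -0.00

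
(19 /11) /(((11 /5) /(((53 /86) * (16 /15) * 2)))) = 16112 /15609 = 1.03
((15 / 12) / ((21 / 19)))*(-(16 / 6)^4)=-97280 / 1701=-57.19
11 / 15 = 0.73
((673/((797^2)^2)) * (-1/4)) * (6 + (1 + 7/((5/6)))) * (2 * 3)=-0.00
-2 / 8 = -1 / 4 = -0.25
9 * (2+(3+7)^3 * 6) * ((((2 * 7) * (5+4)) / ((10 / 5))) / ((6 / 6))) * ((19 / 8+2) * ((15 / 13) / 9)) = 99258075 / 52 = 1908809.13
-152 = -152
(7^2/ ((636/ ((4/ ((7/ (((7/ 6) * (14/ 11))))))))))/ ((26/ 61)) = 20923/ 136422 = 0.15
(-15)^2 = 225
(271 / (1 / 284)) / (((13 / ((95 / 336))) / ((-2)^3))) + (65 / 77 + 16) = -40163107 / 3003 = -13374.33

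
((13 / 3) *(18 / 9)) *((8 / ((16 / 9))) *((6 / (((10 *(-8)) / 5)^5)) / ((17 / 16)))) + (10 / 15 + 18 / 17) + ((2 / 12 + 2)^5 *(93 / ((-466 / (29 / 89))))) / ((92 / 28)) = 16792039516045 / 21520761716736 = 0.78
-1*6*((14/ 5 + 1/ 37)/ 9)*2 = -2092/ 555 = -3.77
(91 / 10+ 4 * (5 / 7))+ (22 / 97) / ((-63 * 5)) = 730657 / 61110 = 11.96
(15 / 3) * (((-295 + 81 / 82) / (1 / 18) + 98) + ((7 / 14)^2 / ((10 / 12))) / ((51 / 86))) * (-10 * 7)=1267006440 / 697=1817799.77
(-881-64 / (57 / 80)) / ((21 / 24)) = -442696 / 399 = -1109.51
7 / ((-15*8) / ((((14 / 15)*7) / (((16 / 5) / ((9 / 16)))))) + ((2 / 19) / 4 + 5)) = -13034 / 185201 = -0.07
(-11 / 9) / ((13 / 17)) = -187 / 117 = -1.60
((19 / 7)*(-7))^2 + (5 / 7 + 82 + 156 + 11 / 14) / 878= 634395 / 1756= 361.27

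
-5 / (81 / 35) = -175 / 81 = -2.16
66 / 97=0.68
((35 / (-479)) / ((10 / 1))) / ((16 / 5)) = -35 / 15328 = -0.00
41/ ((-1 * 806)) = -41/ 806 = -0.05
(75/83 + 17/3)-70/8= -2171/996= -2.18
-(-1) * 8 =8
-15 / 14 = -1.07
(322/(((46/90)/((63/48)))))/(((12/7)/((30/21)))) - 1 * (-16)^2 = 6929/16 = 433.06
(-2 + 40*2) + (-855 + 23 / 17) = -13186 / 17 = -775.65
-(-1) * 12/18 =2/3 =0.67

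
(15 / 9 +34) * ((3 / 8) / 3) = 4.46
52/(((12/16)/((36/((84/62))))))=12896/7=1842.29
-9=-9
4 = 4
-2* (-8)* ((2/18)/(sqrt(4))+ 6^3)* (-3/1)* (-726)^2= -5466129504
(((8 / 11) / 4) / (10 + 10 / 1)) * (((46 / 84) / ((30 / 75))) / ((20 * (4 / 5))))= 23 / 29568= 0.00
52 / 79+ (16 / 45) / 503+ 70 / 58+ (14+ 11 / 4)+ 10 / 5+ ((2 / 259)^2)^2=19242676858204891799 / 933393206567025540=20.62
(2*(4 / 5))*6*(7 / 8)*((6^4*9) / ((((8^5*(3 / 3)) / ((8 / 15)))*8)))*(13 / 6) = 22113 / 51200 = 0.43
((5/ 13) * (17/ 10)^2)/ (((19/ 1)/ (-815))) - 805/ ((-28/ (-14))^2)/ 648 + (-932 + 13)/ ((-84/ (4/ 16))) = -202811575/ 4481568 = -45.25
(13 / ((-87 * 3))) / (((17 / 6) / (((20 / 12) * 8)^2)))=-41600 / 13311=-3.13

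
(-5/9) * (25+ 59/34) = -505/34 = -14.85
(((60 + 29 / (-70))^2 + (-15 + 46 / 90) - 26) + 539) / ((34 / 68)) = 178559509 / 22050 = 8097.94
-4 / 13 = -0.31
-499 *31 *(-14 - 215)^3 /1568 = 185767050841 /1568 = 118473884.46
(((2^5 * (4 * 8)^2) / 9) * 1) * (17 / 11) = 5626.83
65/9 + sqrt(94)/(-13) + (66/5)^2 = 40829/225-sqrt(94)/13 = 180.72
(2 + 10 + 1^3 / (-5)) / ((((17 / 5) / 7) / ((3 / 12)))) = 413 / 68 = 6.07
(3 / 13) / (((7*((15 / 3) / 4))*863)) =12 / 392665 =0.00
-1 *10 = -10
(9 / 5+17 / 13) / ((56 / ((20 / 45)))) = 101 / 4095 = 0.02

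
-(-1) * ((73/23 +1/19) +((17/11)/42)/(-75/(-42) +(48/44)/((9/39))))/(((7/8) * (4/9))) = 1500042/180481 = 8.31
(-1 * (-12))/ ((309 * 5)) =4/ 515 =0.01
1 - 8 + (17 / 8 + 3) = -15 / 8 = -1.88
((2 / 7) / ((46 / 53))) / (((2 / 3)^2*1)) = 477 / 644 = 0.74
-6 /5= -1.20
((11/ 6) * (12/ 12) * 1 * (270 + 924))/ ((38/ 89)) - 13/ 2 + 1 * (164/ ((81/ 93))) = 2723345/ 513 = 5308.66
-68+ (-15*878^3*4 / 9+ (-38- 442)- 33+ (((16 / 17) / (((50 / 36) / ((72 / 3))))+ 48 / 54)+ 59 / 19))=-327927156395948 / 72675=-4512241574.08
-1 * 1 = -1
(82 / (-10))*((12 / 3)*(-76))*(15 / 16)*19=44403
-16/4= -4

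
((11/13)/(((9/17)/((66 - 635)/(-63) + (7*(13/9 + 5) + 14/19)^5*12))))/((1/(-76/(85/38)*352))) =-25689975021886136087433472/552848329215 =-46468395876973.76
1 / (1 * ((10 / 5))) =1 / 2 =0.50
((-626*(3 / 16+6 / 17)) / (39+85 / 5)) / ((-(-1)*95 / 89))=-584997 / 103360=-5.66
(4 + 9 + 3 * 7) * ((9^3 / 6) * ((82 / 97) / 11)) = 338742 / 1067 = 317.47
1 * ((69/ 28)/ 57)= 23/ 532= 0.04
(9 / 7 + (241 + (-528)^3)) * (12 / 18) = -2060767936 / 21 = -98131806.48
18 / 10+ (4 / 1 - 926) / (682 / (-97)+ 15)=-440213 / 3865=-113.90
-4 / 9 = -0.44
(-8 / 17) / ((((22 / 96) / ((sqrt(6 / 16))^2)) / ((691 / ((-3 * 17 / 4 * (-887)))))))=-132672 / 2819773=-0.05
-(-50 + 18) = 32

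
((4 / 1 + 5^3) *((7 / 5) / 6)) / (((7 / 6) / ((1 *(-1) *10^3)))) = -25800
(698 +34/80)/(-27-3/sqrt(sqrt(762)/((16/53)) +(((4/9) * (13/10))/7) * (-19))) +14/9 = 7 * (-3751 * sqrt(-7904 +16695 * sqrt(762)) +320 * sqrt(35))/(360 * (4 * sqrt(35) +3 * sqrt(-7904 +16695 * sqrt(762)))) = -24.01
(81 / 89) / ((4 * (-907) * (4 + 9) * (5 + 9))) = -0.00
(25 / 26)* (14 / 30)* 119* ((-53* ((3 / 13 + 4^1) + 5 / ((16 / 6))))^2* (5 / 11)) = 23587624195625 / 9280128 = 2541734.79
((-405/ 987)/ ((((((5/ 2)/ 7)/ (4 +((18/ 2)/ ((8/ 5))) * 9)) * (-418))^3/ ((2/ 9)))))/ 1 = 1788549/ 400364800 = 0.00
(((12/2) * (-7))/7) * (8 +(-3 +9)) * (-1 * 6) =504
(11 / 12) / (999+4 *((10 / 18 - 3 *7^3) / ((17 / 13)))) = -561 / 1313860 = -0.00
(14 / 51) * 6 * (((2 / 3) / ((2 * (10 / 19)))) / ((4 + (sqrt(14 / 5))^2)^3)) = 3325 / 1002252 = 0.00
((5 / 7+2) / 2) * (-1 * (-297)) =5643 / 14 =403.07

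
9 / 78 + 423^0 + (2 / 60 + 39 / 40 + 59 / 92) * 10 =63191 / 3588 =17.61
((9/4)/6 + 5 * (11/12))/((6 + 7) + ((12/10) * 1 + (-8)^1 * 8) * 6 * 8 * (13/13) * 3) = -595/1083624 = -0.00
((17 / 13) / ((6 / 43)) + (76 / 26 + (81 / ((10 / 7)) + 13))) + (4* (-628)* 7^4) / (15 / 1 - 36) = 287287.33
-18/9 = -2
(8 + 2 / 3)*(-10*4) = -1040 / 3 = -346.67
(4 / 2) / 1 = 2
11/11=1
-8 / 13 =-0.62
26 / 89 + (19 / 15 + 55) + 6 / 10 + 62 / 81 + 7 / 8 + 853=262926427 / 288360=911.80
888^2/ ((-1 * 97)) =-788544/ 97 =-8129.32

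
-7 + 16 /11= -61 /11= -5.55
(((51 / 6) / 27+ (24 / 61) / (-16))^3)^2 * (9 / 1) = 11927993112483904 / 2217783180933520281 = 0.01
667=667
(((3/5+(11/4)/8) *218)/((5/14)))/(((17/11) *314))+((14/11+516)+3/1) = 6123815573/11743600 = 521.46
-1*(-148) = 148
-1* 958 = -958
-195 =-195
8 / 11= 0.73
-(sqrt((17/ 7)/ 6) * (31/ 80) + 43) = -43 - 31 * sqrt(714)/ 3360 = -43.25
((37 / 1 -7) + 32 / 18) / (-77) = -26 / 63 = -0.41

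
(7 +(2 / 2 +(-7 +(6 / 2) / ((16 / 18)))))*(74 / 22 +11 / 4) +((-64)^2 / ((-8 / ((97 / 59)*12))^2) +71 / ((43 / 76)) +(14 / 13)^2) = 223177230748525 / 8904342304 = 25063.86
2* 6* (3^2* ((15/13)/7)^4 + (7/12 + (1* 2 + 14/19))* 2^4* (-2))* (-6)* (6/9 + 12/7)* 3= 498316791829200/9120469813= 54637.18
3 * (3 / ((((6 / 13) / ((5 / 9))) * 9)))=65 / 54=1.20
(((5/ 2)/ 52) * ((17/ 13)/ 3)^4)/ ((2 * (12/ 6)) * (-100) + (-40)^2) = 83521/ 57743487360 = 0.00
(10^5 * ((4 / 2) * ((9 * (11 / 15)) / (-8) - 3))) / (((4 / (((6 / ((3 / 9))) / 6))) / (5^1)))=-2868750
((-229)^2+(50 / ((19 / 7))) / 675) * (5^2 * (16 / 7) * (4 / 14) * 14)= 11986520.52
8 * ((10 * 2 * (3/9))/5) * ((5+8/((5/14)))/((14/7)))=2192/15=146.13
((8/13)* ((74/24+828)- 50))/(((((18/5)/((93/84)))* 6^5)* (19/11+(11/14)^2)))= 1721027/212261472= 0.01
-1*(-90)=90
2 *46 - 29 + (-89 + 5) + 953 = 932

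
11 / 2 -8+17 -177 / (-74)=625 / 37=16.89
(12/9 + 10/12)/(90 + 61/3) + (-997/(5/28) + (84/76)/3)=-351103043/62890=-5582.81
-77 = -77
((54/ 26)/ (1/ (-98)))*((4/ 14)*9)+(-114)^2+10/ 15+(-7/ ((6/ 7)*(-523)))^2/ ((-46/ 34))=36724661667211/ 2944266156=12473.28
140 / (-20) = -7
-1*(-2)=2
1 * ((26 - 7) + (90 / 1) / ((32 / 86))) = 2087 / 8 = 260.88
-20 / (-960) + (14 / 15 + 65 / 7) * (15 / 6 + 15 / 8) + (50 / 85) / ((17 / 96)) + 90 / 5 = 916259 / 13872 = 66.05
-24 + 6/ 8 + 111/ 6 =-19/ 4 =-4.75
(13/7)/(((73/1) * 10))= 13/5110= 0.00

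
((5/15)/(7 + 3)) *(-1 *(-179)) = 179/30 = 5.97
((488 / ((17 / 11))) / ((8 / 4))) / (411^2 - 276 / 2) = 2684 / 2869311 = 0.00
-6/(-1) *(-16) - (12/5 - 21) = -387/5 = -77.40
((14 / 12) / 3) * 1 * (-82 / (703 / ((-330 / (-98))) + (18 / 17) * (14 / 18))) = -38335 / 251961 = -0.15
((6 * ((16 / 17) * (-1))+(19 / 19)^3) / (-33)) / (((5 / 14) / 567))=209034 / 935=223.57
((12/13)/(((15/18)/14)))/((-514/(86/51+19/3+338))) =-2964696/283985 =-10.44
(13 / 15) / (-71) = -13 / 1065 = -0.01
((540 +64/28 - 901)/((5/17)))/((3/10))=-28458/7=-4065.43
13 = 13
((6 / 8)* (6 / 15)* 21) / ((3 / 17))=357 / 10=35.70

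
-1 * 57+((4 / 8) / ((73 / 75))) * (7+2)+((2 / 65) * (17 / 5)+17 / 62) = -38243158 / 735475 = -52.00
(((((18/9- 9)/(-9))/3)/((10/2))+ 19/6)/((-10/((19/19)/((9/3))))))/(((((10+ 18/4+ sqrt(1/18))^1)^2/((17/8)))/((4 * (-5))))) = 111846383/5153354010- 428417 * sqrt(2)/858892335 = 0.02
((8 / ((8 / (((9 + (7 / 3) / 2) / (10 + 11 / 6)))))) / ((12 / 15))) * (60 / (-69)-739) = -5190185 / 6532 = -794.58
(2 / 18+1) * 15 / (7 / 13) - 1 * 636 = -12706 / 21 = -605.05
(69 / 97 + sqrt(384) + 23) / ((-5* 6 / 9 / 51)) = -35190 / 97 - 612* sqrt(6) / 5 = -662.60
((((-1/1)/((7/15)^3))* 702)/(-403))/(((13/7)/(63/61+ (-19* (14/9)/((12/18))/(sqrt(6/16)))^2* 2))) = 16649516250/172081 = 96753.95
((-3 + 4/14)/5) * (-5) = 19/7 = 2.71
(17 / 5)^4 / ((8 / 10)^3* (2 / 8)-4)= -83521 / 2420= -34.51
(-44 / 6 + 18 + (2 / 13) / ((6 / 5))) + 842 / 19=55.11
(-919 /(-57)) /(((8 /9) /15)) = 41355 /152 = 272.07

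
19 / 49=0.39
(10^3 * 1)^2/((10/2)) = 200000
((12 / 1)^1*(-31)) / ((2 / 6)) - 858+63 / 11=-21651 / 11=-1968.27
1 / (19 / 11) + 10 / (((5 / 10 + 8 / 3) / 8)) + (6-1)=586 / 19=30.84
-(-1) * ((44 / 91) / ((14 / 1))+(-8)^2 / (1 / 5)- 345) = -15903 / 637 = -24.97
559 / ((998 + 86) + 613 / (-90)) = 0.52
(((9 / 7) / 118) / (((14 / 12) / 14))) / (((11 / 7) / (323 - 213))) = 540 / 59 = 9.15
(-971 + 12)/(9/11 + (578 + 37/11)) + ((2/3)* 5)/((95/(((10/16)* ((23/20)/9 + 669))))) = 171182695/13141008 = 13.03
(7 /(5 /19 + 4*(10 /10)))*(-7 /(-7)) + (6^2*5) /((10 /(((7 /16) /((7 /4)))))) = 995 /162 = 6.14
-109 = -109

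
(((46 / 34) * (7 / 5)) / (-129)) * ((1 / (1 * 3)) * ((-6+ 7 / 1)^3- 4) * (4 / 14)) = 46 / 10965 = 0.00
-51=-51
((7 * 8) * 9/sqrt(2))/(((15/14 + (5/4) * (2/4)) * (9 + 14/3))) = 42336 * sqrt(2)/3895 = 15.37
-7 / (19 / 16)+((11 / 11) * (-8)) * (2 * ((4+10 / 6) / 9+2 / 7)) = -73760 / 3591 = -20.54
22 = 22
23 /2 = 11.50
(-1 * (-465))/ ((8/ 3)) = 1395/ 8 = 174.38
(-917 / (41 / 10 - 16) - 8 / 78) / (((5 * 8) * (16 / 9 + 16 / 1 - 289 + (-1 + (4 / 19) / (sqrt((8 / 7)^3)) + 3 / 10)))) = -2704600605396 / 382264271677717 - 458050005 * sqrt(14) / 382264271677717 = -0.01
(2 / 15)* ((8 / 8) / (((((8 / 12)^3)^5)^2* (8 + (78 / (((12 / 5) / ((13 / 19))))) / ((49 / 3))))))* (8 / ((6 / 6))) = 63894881326706073 / 2924436520960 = 21848.61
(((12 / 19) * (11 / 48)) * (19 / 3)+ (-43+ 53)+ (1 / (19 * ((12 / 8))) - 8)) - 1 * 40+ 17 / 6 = -34.21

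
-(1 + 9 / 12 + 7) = -35 / 4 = -8.75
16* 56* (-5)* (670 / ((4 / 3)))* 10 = -22512000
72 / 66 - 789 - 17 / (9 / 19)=-81556 / 99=-823.80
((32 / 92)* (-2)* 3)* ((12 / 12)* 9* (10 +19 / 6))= -5688 / 23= -247.30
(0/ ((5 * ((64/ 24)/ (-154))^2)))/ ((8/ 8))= 0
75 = 75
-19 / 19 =-1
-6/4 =-3/2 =-1.50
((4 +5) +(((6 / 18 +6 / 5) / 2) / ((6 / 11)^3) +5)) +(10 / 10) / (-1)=114853 / 6480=17.72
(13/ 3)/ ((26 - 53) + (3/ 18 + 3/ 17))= -442/ 2719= -0.16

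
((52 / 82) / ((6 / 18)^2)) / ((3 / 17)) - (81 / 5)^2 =-235851 / 1025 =-230.10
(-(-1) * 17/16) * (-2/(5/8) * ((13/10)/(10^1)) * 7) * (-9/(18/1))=1547/1000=1.55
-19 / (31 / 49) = -30.03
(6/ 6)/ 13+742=9647/ 13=742.08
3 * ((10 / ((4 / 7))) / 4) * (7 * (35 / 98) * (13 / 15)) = 455 / 16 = 28.44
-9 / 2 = -4.50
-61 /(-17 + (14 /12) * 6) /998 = 61 /9980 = 0.01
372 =372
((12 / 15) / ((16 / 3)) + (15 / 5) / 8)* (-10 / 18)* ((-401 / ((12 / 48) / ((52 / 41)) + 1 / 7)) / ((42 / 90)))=72982 / 99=737.19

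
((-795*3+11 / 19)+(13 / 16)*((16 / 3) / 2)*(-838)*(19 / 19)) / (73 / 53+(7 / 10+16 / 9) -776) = 380653950 / 69979489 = 5.44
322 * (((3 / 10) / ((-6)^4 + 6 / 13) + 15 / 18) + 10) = 293968129 / 84270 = 3488.41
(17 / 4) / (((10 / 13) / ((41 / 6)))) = 9061 / 240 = 37.75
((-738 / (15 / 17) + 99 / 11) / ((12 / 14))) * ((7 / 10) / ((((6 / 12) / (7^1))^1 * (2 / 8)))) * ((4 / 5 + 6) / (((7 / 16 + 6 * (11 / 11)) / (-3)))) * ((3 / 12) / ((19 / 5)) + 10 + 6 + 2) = 529930702896 / 244625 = 2166298.22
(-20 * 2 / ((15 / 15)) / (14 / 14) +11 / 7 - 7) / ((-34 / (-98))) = -2226 / 17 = -130.94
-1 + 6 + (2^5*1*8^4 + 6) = 131083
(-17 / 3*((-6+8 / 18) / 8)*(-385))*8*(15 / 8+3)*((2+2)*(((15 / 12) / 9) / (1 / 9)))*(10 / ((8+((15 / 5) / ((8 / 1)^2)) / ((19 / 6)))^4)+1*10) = -2726661436725967934375 / 922710505883958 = -2955056.24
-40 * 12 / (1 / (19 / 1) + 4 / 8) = -6080 / 7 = -868.57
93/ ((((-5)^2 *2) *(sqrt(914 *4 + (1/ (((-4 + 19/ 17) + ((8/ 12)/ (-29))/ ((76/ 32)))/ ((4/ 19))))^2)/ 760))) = 143602323 *sqrt(6036659179718)/ 15091647949295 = 23.38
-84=-84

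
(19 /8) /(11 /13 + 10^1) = 0.22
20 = 20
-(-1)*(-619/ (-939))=619/ 939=0.66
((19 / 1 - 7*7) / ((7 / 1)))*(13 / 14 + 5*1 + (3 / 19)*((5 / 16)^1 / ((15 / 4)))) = -47415 / 1862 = -25.46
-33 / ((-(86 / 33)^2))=35937 / 7396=4.86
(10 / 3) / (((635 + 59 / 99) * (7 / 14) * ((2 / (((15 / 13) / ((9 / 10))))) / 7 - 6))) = -9625 / 5301347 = -0.00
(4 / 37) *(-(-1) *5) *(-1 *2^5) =-640 / 37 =-17.30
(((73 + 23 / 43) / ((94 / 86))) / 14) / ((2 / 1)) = 1581 / 658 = 2.40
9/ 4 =2.25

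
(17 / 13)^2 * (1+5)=1734 / 169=10.26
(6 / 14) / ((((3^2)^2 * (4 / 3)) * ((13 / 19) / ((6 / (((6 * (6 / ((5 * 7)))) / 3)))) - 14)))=-95 / 334224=-0.00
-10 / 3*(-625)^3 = 2441406250 / 3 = 813802083.33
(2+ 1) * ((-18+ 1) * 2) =-102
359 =359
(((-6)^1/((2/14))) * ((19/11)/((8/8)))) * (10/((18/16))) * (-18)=127680/11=11607.27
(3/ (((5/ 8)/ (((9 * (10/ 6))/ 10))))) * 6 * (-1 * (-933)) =201528/ 5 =40305.60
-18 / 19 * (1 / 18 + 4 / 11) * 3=-249 / 209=-1.19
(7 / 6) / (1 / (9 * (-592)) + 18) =6216 / 95903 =0.06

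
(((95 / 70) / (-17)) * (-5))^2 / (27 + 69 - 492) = -9025 / 22431024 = -0.00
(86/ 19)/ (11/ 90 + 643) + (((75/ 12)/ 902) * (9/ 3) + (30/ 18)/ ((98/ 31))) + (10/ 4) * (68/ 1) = 170.56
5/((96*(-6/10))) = -25/288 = -0.09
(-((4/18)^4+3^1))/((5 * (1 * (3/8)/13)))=-2048696/98415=-20.82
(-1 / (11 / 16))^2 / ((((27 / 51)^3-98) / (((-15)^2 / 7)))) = -0.69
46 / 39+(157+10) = 6559 / 39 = 168.18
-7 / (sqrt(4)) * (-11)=77 / 2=38.50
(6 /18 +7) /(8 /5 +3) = 110 /69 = 1.59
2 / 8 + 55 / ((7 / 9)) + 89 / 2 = 3233 / 28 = 115.46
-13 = -13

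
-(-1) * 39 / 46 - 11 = -467 / 46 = -10.15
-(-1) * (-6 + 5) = -1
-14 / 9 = -1.56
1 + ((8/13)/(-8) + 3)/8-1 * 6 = -241/52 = -4.63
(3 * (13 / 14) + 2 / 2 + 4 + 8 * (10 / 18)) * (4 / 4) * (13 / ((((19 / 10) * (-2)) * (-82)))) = 100165 / 196308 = 0.51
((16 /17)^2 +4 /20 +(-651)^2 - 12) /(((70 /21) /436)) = 400494344796 /7225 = 55431743.22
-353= -353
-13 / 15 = -0.87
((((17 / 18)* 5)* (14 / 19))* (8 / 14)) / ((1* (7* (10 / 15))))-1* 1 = -229 / 399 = -0.57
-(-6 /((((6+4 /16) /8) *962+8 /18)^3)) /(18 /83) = 82612224 /1269851772941569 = 0.00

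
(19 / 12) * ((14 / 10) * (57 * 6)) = 7581 / 10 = 758.10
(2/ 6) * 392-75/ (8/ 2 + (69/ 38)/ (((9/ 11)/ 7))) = 847334/ 6681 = 126.83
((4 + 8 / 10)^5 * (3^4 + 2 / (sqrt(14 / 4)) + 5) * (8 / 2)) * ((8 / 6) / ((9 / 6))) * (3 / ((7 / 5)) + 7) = 3623878656 * sqrt(14) / 153125 + 155826782208 / 21875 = 7212060.66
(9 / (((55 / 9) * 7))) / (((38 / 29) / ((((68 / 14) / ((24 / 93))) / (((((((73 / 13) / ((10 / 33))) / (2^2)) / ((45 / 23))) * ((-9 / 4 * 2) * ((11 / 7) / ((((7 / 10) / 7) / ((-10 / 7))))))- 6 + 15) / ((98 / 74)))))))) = 262852317 / 16301395990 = 0.02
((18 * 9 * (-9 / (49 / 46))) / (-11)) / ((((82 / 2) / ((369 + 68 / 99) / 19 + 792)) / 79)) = 194551.89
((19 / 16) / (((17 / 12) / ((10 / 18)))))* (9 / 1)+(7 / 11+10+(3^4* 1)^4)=32198958399 / 748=43046735.83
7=7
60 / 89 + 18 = 1662 / 89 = 18.67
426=426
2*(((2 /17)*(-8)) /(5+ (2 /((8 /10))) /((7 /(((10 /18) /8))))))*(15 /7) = -13824 /17221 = -0.80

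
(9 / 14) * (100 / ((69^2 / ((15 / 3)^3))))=6250 / 3703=1.69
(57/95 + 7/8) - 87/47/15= 2541/1880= 1.35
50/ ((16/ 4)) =25/ 2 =12.50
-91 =-91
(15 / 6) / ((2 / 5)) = 6.25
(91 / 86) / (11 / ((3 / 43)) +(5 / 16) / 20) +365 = 67882123 / 185975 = 365.01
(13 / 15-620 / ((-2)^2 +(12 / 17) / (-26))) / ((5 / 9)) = -3065829 / 10975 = -279.35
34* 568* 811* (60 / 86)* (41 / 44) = 4816074840 / 473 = 10181976.41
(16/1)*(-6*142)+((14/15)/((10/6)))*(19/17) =-13631.37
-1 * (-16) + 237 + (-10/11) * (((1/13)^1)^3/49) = 299598289/1184183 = 253.00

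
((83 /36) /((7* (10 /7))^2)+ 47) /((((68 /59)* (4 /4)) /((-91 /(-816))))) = 908880427 /199756800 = 4.55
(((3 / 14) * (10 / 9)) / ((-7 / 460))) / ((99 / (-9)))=2300 / 1617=1.42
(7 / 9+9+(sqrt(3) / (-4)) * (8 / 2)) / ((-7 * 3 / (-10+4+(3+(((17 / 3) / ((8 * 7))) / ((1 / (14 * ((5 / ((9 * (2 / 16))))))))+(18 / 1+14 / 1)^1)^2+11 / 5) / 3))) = -466322912 / 2066715+5299124 * sqrt(3) / 229635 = -185.67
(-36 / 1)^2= 1296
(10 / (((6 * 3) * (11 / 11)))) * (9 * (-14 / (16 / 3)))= -13.12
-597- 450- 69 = -1116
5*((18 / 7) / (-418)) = -45 / 1463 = -0.03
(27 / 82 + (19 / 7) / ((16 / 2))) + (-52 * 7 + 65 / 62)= -25785859 / 71176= -362.28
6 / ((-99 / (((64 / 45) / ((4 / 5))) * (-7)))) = 224 / 297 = 0.75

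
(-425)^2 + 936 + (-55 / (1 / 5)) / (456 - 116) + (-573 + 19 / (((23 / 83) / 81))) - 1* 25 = 291710983 / 1564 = 186515.97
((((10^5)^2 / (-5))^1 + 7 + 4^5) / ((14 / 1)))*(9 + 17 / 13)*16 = -2143998894768 / 91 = -23560427415.03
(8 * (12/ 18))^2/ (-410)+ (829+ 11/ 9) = 830.15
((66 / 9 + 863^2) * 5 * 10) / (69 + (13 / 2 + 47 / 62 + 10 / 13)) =22510864675 / 46563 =483449.62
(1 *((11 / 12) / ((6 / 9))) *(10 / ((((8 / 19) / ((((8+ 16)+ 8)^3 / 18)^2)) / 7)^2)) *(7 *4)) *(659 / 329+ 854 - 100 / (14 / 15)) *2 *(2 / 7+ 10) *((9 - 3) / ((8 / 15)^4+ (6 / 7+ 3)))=1799165575357622806118400000000 / 65590709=27430189470243762818883.39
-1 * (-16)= 16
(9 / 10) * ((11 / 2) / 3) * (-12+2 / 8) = -19.39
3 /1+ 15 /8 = 39 /8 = 4.88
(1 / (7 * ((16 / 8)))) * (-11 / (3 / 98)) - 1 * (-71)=136 / 3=45.33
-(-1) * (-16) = -16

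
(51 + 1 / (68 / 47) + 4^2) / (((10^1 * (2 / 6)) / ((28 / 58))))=96663 / 9860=9.80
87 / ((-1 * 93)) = -29 / 31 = -0.94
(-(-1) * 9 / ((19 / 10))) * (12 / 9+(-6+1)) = -330 / 19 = -17.37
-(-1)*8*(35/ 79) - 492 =-38588/ 79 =-488.46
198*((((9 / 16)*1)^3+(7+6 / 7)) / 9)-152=355141 / 14336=24.77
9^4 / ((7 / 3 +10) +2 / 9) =59049 / 113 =522.56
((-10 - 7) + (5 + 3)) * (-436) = 3924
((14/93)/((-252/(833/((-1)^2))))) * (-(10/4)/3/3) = 4165/30132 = 0.14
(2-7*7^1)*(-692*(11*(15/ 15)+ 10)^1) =683004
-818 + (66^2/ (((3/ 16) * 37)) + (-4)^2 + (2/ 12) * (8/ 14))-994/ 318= -7294747/ 41181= -177.14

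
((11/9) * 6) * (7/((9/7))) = 1078/27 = 39.93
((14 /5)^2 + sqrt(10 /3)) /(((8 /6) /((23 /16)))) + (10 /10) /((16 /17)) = 23 * sqrt(30) /64 + 1903 /200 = 11.48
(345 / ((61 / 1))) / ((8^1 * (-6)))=-115 / 976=-0.12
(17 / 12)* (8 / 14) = 17 / 21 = 0.81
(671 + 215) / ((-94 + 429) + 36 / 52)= 5759 / 2182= 2.64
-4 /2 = -2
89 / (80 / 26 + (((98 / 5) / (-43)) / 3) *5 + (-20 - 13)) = -149253 / 51455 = -2.90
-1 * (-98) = 98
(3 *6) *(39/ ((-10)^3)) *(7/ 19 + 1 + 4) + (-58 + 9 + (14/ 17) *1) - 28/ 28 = -4275317/ 80750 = -52.95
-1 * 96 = -96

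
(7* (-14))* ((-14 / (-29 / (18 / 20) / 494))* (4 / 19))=-642096 / 145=-4428.25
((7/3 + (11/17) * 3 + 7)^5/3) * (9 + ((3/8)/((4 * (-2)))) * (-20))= 3331310341796875/5520404016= 603454.08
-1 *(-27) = 27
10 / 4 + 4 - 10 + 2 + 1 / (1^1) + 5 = 9 / 2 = 4.50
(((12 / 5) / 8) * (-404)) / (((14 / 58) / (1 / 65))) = -17574 / 2275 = -7.72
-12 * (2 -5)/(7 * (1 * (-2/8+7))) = 16/21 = 0.76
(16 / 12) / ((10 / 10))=4 / 3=1.33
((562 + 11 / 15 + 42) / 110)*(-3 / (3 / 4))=-18142 / 825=-21.99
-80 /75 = -16 /15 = -1.07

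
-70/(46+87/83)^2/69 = -96446/210436545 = -0.00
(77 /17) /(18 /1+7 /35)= 55 /221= 0.25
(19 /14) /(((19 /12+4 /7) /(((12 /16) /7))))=171 /2534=0.07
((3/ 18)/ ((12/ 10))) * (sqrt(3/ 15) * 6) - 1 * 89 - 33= -122 +sqrt(5)/ 6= -121.63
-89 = -89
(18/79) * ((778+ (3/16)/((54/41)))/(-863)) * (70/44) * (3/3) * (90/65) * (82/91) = -413473725/1013928344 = -0.41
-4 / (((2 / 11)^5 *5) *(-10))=161051 / 400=402.63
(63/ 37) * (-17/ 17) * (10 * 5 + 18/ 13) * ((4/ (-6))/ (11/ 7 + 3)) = 24549/ 1924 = 12.76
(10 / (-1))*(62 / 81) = -620 / 81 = -7.65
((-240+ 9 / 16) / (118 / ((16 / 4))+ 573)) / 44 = -3831 / 424160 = -0.01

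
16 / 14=8 / 7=1.14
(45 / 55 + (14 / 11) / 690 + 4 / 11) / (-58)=-2246 / 110055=-0.02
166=166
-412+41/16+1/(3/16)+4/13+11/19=-403.22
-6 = -6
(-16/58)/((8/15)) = -15/29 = -0.52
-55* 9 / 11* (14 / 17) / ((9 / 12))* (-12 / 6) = 1680 / 17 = 98.82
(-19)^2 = 361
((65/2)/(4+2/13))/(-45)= -169/972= -0.17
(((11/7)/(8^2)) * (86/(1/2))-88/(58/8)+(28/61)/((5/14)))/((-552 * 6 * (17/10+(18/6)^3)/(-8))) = -6567419/11770586352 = -0.00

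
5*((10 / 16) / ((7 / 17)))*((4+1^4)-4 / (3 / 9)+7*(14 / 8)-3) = 3825 / 224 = 17.08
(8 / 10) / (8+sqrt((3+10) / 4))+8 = 9848 / 1215 - 8*sqrt(13) / 1215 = 8.08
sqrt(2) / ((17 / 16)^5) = 1048576*sqrt(2) / 1419857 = 1.04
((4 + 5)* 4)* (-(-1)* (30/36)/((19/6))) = 9.47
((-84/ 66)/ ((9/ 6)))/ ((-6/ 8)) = 1.13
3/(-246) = -1/82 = -0.01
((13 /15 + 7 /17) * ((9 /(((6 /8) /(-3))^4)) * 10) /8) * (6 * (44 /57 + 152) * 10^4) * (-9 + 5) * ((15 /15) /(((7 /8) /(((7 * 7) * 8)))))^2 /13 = -8751515455979520000 /4199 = -2084190391993217.43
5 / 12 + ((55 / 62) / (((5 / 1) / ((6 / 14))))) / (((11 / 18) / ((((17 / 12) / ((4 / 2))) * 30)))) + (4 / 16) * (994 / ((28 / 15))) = 709255 / 5208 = 136.19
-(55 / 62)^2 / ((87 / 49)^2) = -7263025 / 29095236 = -0.25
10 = 10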